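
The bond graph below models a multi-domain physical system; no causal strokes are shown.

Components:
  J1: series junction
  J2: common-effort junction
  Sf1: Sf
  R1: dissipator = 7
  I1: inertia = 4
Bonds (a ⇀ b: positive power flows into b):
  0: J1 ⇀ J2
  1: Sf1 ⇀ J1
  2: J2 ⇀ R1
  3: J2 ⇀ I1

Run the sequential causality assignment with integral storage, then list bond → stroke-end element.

#0 stroke→J1
#1 stroke→Sf1
#2 stroke→J2
#3 stroke→I1

b1 →Sf1  (Sf1: flow source, stroke at near end)
b0 →J1  (1-jn J1 has f-setter on 1)
b3 →I1  (I1 integral (f out))
b2 →J2  (J2: last free bond brings effort in)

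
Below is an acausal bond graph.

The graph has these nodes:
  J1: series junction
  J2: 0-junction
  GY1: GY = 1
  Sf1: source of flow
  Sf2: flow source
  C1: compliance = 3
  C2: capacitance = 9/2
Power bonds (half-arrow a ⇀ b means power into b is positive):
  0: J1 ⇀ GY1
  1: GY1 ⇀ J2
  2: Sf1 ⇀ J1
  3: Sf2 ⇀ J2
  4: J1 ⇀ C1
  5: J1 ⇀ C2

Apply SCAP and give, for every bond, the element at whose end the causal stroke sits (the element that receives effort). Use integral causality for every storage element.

b0 stroke→J1
b1 stroke→J2
b2 stroke→Sf1
b3 stroke→Sf2
b4 stroke→J1
b5 stroke→J1

#2 stroke→Sf1  (Sf1: flow source, stroke at near end)
#3 stroke→Sf2  (source Sf2 imposes f)
#0 stroke→J1  (J1: bond 2 brought flow, rest push out)
#4 stroke→J1  (J1: bond 2 brought flow, rest push out)
#5 stroke→J1  (1-jn J1 has f-setter on 2)
#1 stroke→J2  (J2 needs exactly one e-in)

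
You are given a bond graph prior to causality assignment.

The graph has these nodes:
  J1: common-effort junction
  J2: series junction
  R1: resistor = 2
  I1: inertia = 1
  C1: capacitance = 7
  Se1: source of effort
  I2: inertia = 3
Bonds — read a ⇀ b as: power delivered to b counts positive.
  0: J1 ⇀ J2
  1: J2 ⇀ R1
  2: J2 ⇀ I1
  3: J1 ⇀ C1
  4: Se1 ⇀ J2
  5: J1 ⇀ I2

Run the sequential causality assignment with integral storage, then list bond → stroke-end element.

bond 0 →J2
bond 1 →J2
bond 2 →I1
bond 3 →J1
bond 4 →J2
bond 5 →I2

β4 |J2  (Se1: effort source, stroke at far end)
β2 |I1  (I1: I, integral causality)
β0 |J2  (1-jn J2 has f-setter on 2)
β1 |J2  (1-jn J2 has f-setter on 2)
β3 |J1  (prefer integral on C1)
β5 |I2  (common-e at J1 fixed by 3)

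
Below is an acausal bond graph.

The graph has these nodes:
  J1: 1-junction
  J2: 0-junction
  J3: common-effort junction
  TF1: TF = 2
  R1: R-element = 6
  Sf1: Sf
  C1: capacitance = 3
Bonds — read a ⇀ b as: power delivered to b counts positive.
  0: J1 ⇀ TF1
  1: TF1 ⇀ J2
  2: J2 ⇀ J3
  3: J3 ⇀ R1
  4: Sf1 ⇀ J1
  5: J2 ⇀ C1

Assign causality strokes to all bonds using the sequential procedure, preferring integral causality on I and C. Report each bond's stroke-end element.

b4 |Sf1  (Sf1: flow source, stroke at near end)
b0 |J1  (J1: bond 4 brought flow, rest push out)
b1 |TF1  (TF TF1: opposite of bond 0)
b5 |J2  (prefer integral on C1)
b2 |J3  (J2 effort already set via bond 5)
b3 |R1  (common-e at J3 fixed by 2)

b0 stroke at J1
b1 stroke at TF1
b2 stroke at J3
b3 stroke at R1
b4 stroke at Sf1
b5 stroke at J2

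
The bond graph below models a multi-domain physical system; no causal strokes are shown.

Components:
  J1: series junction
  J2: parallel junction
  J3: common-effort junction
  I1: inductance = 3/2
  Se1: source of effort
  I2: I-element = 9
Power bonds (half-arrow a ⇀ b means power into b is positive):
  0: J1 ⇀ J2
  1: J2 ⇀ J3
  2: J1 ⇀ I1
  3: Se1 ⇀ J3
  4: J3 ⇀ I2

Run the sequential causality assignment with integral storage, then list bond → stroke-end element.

#0 →J1
#1 →J2
#2 →I1
#3 →J3
#4 →I2

bond 3 →J3  (source Se1 imposes e)
bond 1 →J2  (common-e at J3 fixed by 3)
bond 4 →I2  (0-jn J3 has e-setter on 3)
bond 0 →J1  (0-jn J2 has e-setter on 1)
bond 2 →I1  (J1 needs exactly one f-in)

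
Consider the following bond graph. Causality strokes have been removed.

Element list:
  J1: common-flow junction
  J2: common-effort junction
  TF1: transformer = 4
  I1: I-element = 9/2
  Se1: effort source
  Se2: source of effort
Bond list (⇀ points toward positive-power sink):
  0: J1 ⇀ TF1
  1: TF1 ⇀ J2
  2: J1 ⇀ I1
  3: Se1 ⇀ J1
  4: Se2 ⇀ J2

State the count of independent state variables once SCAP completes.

bond 3 →J1  (source Se1 imposes e)
bond 4 →J2  (source Se2 imposes e)
bond 1 →TF1  (J2: bond 4 brought effort, rest push out)
bond 0 →J1  (through TF1, causality passes straight; one stroke at TF1)
bond 2 →I1  (closing 1-jn rule on J1)

1  (I1 all integral)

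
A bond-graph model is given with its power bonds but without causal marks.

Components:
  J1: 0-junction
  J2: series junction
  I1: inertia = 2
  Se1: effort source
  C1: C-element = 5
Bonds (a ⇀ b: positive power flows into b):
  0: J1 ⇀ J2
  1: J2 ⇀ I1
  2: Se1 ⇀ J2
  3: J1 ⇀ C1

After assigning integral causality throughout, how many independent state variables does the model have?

2  (C1, I1 all integral)

β2 |J2  (source Se1 imposes e)
β1 |I1  (I1 integral (f out))
β0 |J2  (1-jn J2 has f-setter on 1)
β3 |J1  (only one effort-in slot at J1)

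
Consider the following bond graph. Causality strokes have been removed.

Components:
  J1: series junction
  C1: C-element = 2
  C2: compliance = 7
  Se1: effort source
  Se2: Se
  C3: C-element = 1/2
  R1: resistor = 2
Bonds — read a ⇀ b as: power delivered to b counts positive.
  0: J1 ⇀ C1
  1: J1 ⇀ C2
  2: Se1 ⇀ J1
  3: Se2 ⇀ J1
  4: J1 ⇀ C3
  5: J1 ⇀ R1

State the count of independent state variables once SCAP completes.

β2 |J1  (Se1 (Se) sets effort on bond)
β3 |J1  (Se2 (Se) sets effort on bond)
β0 |J1  (C1: C, integral causality)
β1 |J1  (prefer integral on C2)
β4 |J1  (prefer integral on C3)
β5 |R1  (J1: last free bond brings flow in)

3  (C1, C2, C3 all integral)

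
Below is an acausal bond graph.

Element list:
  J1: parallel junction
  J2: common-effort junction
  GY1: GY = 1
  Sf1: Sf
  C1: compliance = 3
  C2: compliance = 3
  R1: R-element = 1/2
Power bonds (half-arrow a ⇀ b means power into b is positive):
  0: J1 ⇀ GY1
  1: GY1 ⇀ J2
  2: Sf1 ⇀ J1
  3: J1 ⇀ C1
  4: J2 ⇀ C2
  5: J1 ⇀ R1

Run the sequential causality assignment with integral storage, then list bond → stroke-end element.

bond 0 stroke at GY1
bond 1 stroke at GY1
bond 2 stroke at Sf1
bond 3 stroke at J1
bond 4 stroke at J2
bond 5 stroke at R1

bond 2 |Sf1  (Sf1 (Sf) sets flow on bond)
bond 3 |J1  (C1: C, integral causality)
bond 0 |GY1  (0-jn J1 has e-setter on 3)
bond 5 |R1  (J1 effort already set via bond 3)
bond 1 |GY1  (through GY1, causality inverts; strokes same side of GY1)
bond 4 |J2  (closing 0-jn rule on J2)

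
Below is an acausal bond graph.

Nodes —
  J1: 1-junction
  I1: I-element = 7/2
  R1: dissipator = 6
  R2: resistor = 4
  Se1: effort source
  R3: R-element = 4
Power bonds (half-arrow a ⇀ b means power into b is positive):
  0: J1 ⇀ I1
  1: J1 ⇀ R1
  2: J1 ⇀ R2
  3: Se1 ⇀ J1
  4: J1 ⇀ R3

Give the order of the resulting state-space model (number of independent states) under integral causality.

β3 stroke at J1  (Se1: effort source, stroke at far end)
β0 stroke at I1  (prefer integral on I1)
β1 stroke at J1  (J1 flow already set via bond 0)
β2 stroke at J1  (1-jn J1 has f-setter on 0)
β4 stroke at J1  (1-jn J1 has f-setter on 0)

1  (I1 all integral)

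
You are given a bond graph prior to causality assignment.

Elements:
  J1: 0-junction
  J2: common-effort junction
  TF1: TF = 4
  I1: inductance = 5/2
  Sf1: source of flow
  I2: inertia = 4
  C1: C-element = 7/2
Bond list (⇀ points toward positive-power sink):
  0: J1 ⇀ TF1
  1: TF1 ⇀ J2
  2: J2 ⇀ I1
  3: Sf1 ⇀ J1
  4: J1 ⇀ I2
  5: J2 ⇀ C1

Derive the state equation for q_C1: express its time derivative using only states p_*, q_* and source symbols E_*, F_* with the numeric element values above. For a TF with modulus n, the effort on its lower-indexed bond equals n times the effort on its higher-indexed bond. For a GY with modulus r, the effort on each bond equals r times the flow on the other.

β3 →Sf1  (Sf1 fixes flow; stroke at Sf1)
β2 →I1  (prefer integral on I1)
β4 →I2  (I2 outputs flow p/I2)
β0 →J1  (only one effort-in slot at J1)
β1 →TF1  (TF TF1: opposite of bond 0)
β5 →J2  (J2: last free bond brings effort in)

dq_C1/dt = 4*F_Sf1 - 2*p_I1/5 - p_I2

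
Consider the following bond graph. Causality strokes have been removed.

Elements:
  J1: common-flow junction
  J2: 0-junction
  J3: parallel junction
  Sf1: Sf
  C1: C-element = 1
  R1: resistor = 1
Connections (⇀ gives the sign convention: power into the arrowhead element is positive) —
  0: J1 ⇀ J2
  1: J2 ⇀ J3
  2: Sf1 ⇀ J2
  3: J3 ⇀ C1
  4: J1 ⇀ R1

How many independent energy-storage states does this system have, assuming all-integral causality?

1  (C1 all integral)

β2 stroke→Sf1  (Sf1: flow source, stroke at near end)
β3 stroke→J3  (prefer integral on C1)
β1 stroke→J2  (J3 effort already set via bond 3)
β0 stroke→J1  (common-e at J2 fixed by 1)
β4 stroke→R1  (closing 1-jn rule on J1)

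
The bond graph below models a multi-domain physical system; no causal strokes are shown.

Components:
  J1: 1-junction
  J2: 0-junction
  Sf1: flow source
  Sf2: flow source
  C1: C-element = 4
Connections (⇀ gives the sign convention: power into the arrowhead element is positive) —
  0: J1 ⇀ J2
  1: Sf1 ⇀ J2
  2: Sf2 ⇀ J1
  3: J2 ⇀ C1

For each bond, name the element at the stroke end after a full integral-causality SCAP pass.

bond 1 →Sf1  (Sf1: flow source, stroke at near end)
bond 2 →Sf2  (Sf2 (Sf) sets flow on bond)
bond 0 →J1  (J1 flow already set via bond 2)
bond 3 →J2  (only one effort-in slot at J2)

bond 0 →J1
bond 1 →Sf1
bond 2 →Sf2
bond 3 →J2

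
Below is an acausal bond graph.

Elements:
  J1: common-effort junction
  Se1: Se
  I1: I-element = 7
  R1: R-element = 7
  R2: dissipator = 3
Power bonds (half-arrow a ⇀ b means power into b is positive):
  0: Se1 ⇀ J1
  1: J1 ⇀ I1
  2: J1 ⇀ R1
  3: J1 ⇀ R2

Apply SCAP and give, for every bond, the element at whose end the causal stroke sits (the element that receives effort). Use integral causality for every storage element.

b0 stroke→J1  (Se1 (Se) sets effort on bond)
b1 stroke→I1  (J1 effort already set via bond 0)
b2 stroke→R1  (J1: bond 0 brought effort, rest push out)
b3 stroke→R2  (common-e at J1 fixed by 0)

#0 →J1
#1 →I1
#2 →R1
#3 →R2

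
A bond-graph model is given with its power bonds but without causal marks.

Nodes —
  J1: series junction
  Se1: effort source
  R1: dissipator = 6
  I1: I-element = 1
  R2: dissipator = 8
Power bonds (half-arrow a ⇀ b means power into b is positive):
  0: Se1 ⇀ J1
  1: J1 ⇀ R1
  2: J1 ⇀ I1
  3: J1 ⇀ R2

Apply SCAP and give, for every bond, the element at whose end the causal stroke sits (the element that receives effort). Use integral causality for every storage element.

β0 stroke at J1  (Se1 fixes effort; stroke away)
β2 stroke at I1  (I1: I, integral causality)
β1 stroke at J1  (common-f at J1 fixed by 2)
β3 stroke at J1  (J1 flow already set via bond 2)

#0 →J1
#1 →J1
#2 →I1
#3 →J1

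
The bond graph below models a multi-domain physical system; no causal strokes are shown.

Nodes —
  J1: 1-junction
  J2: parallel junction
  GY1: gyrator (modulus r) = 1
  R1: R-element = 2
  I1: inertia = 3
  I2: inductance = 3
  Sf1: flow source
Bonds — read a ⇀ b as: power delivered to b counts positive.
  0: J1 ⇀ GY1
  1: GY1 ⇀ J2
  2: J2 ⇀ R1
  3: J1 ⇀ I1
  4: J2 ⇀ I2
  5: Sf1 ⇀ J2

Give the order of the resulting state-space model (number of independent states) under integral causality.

2  (I1, I2 all integral)

bond 5 →Sf1  (Sf1 fixes flow; stroke at Sf1)
bond 3 →I1  (I1 outputs flow p/I1)
bond 0 →J1  (J1: bond 3 brought flow, rest push out)
bond 1 →J2  (GY GY1: same side as bond 0)
bond 2 →R1  (common-e at J2 fixed by 1)
bond 4 →I2  (common-e at J2 fixed by 1)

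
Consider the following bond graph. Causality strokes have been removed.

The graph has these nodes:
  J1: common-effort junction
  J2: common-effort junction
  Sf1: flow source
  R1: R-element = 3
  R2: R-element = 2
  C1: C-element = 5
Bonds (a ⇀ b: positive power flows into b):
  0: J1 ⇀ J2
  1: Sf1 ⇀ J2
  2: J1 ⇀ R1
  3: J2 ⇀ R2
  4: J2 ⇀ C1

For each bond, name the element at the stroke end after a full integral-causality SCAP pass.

#0 stroke at J1
#1 stroke at Sf1
#2 stroke at R1
#3 stroke at R2
#4 stroke at J2

bond 1 |Sf1  (source Sf1 imposes f)
bond 4 |J2  (C1: C, integral causality)
bond 0 |J1  (J2 effort already set via bond 4)
bond 3 |R2  (common-e at J2 fixed by 4)
bond 2 |R1  (0-jn J1 has e-setter on 0)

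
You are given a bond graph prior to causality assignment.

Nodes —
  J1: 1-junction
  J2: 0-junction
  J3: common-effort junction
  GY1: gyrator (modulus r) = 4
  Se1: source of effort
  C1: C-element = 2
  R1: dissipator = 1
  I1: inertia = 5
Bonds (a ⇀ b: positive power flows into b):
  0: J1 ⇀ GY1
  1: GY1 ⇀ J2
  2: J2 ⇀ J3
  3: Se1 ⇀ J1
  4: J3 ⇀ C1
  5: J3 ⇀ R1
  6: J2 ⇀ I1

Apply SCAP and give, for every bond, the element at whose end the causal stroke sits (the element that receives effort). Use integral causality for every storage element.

#3 →J1  (Se1 fixes effort; stroke away)
#0 →GY1  (only one flow-in slot at J1)
#1 →GY1  (through GY1, causality inverts; strokes same side of GY1)
#4 →J3  (C1: C, integral causality)
#2 →J2  (J3 effort already set via bond 4)
#5 →R1  (J3: bond 4 brought effort, rest push out)
#6 →I1  (J2: bond 2 brought effort, rest push out)

bond 0 stroke→GY1
bond 1 stroke→GY1
bond 2 stroke→J2
bond 3 stroke→J1
bond 4 stroke→J3
bond 5 stroke→R1
bond 6 stroke→I1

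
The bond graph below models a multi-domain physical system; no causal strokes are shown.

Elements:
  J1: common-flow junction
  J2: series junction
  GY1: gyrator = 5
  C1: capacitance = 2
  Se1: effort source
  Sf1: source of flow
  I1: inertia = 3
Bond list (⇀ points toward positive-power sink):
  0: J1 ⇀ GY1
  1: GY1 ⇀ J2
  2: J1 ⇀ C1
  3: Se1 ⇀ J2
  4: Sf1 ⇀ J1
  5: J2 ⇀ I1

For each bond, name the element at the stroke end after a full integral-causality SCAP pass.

bond 3 stroke at J2  (Se1 (Se) sets effort on bond)
bond 4 stroke at Sf1  (Sf1 fixes flow; stroke at Sf1)
bond 0 stroke at J1  (J1 flow already set via bond 4)
bond 2 stroke at J1  (1-jn J1 has f-setter on 4)
bond 1 stroke at J2  (GY1: gyrator matches bond 0)
bond 5 stroke at I1  (J2 needs exactly one f-in)

#0 stroke at J1
#1 stroke at J2
#2 stroke at J1
#3 stroke at J2
#4 stroke at Sf1
#5 stroke at I1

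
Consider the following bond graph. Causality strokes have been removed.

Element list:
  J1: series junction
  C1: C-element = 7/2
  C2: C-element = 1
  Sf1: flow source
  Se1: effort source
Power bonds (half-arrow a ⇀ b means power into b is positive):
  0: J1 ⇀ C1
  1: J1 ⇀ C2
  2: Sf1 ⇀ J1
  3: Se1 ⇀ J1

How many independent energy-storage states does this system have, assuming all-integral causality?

b2 stroke at Sf1  (Sf1 (Sf) sets flow on bond)
b3 stroke at J1  (Se1: effort source, stroke at far end)
b0 stroke at J1  (1-jn J1 has f-setter on 2)
b1 stroke at J1  (J1 flow already set via bond 2)

2  (C1, C2 all integral)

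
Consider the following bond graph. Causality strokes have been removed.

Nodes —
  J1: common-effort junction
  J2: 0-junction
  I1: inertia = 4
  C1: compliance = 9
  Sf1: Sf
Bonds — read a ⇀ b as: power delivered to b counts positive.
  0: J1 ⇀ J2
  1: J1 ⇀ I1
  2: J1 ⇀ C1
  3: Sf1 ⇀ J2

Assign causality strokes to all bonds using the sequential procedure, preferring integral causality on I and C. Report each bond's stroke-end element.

b3 stroke→Sf1  (Sf1 (Sf) sets flow on bond)
b0 stroke→J2  (J2 needs exactly one e-in)
b1 stroke→I1  (I1 outputs flow p/I1)
b2 stroke→J1  (J1: last free bond brings effort in)

b0 stroke at J2
b1 stroke at I1
b2 stroke at J1
b3 stroke at Sf1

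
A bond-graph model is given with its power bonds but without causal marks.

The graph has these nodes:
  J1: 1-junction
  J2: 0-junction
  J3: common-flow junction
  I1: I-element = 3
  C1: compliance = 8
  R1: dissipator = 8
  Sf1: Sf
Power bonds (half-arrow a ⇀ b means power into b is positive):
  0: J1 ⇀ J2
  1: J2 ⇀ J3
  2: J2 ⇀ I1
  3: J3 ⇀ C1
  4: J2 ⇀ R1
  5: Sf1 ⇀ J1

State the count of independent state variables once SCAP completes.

2  (C1, I1 all integral)

bond 5 stroke at Sf1  (Sf1: flow source, stroke at near end)
bond 0 stroke at J1  (common-f at J1 fixed by 5)
bond 2 stroke at I1  (I1 integral (f out))
bond 3 stroke at J3  (prefer integral on C1)
bond 1 stroke at J2  (closing 1-jn rule on J3)
bond 4 stroke at R1  (0-jn J2 has e-setter on 1)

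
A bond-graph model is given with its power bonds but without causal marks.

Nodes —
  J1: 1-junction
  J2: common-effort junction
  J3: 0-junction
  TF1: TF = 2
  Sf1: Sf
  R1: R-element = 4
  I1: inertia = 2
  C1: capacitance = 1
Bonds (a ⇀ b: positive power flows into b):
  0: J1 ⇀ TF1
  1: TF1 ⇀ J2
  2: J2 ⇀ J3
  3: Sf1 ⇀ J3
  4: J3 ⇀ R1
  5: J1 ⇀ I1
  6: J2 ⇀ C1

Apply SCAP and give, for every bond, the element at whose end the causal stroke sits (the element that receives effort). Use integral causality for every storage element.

#3 stroke at Sf1  (source Sf1 imposes f)
#5 stroke at I1  (prefer integral on I1)
#0 stroke at J1  (common-f at J1 fixed by 5)
#1 stroke at TF1  (TF1: transformer flips bond 0)
#6 stroke at J2  (C1: C, integral causality)
#2 stroke at J3  (J2: bond 6 brought effort, rest push out)
#4 stroke at R1  (J3 effort already set via bond 2)

#0 →J1
#1 →TF1
#2 →J3
#3 →Sf1
#4 →R1
#5 →I1
#6 →J2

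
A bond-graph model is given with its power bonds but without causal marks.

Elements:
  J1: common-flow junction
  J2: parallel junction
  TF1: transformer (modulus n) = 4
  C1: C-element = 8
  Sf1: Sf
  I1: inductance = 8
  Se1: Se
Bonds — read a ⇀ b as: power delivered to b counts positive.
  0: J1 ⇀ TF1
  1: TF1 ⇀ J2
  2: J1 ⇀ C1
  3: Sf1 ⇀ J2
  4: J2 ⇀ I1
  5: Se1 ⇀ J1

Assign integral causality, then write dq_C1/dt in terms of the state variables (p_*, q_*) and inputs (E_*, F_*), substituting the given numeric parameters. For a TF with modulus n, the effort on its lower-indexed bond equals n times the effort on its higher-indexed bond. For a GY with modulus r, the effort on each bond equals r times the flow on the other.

β3 →Sf1  (source Sf1 imposes f)
β5 →J1  (Se1: effort source, stroke at far end)
β2 →J1  (C1: C, integral causality)
β0 →TF1  (J1 needs exactly one f-in)
β1 →J2  (through TF1, causality passes straight; one stroke at TF1)
β4 →I1  (common-e at J2 fixed by 1)

dq_C1/dt = -F_Sf1/4 + p_I1/32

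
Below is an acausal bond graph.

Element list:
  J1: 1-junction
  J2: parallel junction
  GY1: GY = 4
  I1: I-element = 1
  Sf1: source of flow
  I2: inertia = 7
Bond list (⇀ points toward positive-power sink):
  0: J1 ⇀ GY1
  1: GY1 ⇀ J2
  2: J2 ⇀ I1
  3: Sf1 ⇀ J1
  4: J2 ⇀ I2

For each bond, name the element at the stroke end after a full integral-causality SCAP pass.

β0 →J1
β1 →J2
β2 →I1
β3 →Sf1
β4 →I2

β3 →Sf1  (Sf1 fixes flow; stroke at Sf1)
β0 →J1  (1-jn J1 has f-setter on 3)
β1 →J2  (GY1: gyrator matches bond 0)
β2 →I1  (J2: bond 1 brought effort, rest push out)
β4 →I2  (common-e at J2 fixed by 1)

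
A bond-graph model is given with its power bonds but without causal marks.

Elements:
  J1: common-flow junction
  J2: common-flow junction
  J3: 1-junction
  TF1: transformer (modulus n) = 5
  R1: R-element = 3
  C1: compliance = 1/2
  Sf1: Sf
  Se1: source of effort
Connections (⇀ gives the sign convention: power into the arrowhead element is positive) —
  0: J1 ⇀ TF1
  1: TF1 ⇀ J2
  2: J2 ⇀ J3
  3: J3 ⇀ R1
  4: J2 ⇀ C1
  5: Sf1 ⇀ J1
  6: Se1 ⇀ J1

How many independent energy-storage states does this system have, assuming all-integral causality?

1  (C1 all integral)

β5 |Sf1  (Sf1 fixes flow; stroke at Sf1)
β6 |J1  (Se1: effort source, stroke at far end)
β0 |J1  (J1 flow already set via bond 5)
β1 |TF1  (through TF1, causality passes straight; one stroke at TF1)
β2 |J2  (J2 flow already set via bond 1)
β4 |J2  (J2 flow already set via bond 1)
β3 |J3  (common-f at J3 fixed by 2)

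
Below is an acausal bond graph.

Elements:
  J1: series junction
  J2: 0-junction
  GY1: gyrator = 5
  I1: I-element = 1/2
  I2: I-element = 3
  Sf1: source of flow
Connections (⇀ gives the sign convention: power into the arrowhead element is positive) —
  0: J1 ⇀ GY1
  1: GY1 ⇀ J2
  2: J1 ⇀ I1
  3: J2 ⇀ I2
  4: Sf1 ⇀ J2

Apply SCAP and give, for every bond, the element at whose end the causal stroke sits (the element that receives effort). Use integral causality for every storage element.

#4 |Sf1  (source Sf1 imposes f)
#2 |I1  (I1 outputs flow p/I1)
#0 |J1  (J1: bond 2 brought flow, rest push out)
#1 |J2  (GY GY1: same side as bond 0)
#3 |I2  (J2 effort already set via bond 1)

#0 →J1
#1 →J2
#2 →I1
#3 →I2
#4 →Sf1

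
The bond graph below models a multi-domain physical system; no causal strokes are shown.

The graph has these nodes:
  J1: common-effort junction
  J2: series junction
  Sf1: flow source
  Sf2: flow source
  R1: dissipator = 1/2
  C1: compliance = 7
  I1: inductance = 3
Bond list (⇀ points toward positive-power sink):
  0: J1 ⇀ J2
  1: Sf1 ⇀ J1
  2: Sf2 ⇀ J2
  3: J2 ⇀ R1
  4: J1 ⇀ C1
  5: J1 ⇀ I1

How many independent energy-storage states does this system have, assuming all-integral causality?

2  (C1, I1 all integral)

b1 stroke→Sf1  (Sf1: flow source, stroke at near end)
b2 stroke→Sf2  (Sf2: flow source, stroke at near end)
b0 stroke→J2  (J2 flow already set via bond 2)
b3 stroke→J2  (1-jn J2 has f-setter on 2)
b4 stroke→J1  (prefer integral on C1)
b5 stroke→I1  (J1 effort already set via bond 4)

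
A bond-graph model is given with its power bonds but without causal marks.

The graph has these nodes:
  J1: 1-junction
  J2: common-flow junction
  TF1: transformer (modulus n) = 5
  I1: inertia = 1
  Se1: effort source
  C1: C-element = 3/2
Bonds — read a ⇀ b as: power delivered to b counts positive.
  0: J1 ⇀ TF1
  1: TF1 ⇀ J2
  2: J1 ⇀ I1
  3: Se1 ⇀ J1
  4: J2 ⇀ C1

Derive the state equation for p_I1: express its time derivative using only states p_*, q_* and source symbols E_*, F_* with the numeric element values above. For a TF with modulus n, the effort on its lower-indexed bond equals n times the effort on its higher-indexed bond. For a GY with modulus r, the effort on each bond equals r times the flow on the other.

dp_I1/dt = E_Se1 - 10*q_C1/3

bond 3 |J1  (Se1 (Se) sets effort on bond)
bond 2 |I1  (I1 integral (f out))
bond 0 |J1  (common-f at J1 fixed by 2)
bond 1 |TF1  (TF1: transformer flips bond 0)
bond 4 |J2  (J2: bond 1 brought flow, rest push out)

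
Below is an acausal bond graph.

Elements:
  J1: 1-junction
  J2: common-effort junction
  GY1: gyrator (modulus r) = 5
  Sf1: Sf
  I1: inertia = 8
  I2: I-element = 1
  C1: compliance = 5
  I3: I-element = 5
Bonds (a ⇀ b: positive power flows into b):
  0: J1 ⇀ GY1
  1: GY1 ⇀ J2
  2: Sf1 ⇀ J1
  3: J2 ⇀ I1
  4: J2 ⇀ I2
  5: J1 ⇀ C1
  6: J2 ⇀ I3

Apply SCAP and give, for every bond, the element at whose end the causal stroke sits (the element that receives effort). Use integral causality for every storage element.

β0 stroke at J1
β1 stroke at J2
β2 stroke at Sf1
β3 stroke at I1
β4 stroke at I2
β5 stroke at J1
β6 stroke at I3

bond 2 →Sf1  (Sf1 (Sf) sets flow on bond)
bond 0 →J1  (1-jn J1 has f-setter on 2)
bond 5 →J1  (common-f at J1 fixed by 2)
bond 1 →J2  (through GY1, causality inverts; strokes same side of GY1)
bond 3 →I1  (common-e at J2 fixed by 1)
bond 4 →I2  (J2: bond 1 brought effort, rest push out)
bond 6 →I3  (common-e at J2 fixed by 1)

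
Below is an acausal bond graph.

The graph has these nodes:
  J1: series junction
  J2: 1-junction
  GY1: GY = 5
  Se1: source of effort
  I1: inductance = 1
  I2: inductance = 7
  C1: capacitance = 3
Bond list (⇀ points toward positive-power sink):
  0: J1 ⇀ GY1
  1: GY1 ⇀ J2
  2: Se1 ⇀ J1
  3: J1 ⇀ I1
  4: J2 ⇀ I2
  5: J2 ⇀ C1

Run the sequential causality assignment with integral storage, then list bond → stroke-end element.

bond 2 |J1  (Se1 fixes effort; stroke away)
bond 3 |I1  (I1 integral (f out))
bond 0 |J1  (J1: bond 3 brought flow, rest push out)
bond 1 |J2  (GY GY1: same side as bond 0)
bond 4 |I2  (I2 integral (f out))
bond 5 |J2  (J2 flow already set via bond 4)

β0 →J1
β1 →J2
β2 →J1
β3 →I1
β4 →I2
β5 →J2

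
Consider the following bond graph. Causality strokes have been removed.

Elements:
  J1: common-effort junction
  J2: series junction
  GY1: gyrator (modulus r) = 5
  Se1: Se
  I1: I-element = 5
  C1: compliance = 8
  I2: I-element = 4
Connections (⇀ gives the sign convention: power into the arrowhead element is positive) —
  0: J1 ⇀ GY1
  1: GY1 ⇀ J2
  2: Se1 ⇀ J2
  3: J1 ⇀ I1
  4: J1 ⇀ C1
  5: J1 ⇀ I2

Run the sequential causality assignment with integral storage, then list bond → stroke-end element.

β0 |GY1
β1 |GY1
β2 |J2
β3 |I1
β4 |J1
β5 |I2

b2 stroke at J2  (Se1: effort source, stroke at far end)
b1 stroke at GY1  (only one flow-in slot at J2)
b0 stroke at GY1  (through GY1, causality inverts; strokes same side of GY1)
b3 stroke at I1  (prefer integral on I1)
b4 stroke at J1  (C1: C, integral causality)
b5 stroke at I2  (common-e at J1 fixed by 4)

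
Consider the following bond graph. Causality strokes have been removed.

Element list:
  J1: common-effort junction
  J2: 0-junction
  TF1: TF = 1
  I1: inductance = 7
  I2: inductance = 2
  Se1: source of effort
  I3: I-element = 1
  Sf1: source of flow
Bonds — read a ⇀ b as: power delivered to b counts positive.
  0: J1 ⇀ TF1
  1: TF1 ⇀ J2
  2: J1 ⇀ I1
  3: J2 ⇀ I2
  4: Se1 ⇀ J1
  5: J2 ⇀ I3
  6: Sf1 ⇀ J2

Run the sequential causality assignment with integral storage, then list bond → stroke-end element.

bond 4 stroke at J1  (Se1: effort source, stroke at far end)
bond 6 stroke at Sf1  (Sf1: flow source, stroke at near end)
bond 0 stroke at TF1  (common-e at J1 fixed by 4)
bond 2 stroke at I1  (common-e at J1 fixed by 4)
bond 1 stroke at J2  (TF1: transformer flips bond 0)
bond 3 stroke at I2  (J2: bond 1 brought effort, rest push out)
bond 5 stroke at I3  (J2: bond 1 brought effort, rest push out)

bond 0 stroke→TF1
bond 1 stroke→J2
bond 2 stroke→I1
bond 3 stroke→I2
bond 4 stroke→J1
bond 5 stroke→I3
bond 6 stroke→Sf1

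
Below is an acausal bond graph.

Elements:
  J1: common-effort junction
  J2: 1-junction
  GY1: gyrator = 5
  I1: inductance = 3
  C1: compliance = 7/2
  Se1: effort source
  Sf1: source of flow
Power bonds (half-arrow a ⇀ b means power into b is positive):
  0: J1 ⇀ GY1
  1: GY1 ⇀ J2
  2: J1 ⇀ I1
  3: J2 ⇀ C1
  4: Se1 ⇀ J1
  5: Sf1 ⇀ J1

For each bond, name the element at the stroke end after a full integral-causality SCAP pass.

β0 →GY1
β1 →GY1
β2 →I1
β3 →J2
β4 →J1
β5 →Sf1

#4 →J1  (Se1: effort source, stroke at far end)
#5 →Sf1  (Sf1 fixes flow; stroke at Sf1)
#0 →GY1  (J1 effort already set via bond 4)
#2 →I1  (J1: bond 4 brought effort, rest push out)
#1 →GY1  (GY1: gyrator matches bond 0)
#3 →J2  (J2: bond 1 brought flow, rest push out)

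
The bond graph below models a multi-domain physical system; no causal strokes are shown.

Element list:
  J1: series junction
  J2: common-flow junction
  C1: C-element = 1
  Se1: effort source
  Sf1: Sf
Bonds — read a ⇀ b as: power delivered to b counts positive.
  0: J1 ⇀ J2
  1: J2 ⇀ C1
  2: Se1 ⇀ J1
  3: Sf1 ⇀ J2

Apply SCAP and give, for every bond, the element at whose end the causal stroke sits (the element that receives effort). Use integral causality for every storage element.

bond 2 →J1  (Se1: effort source, stroke at far end)
bond 3 →Sf1  (Sf1: flow source, stroke at near end)
bond 0 →J2  (J1 needs exactly one f-in)
bond 1 →J2  (common-f at J2 fixed by 3)

b0 stroke→J2
b1 stroke→J2
b2 stroke→J1
b3 stroke→Sf1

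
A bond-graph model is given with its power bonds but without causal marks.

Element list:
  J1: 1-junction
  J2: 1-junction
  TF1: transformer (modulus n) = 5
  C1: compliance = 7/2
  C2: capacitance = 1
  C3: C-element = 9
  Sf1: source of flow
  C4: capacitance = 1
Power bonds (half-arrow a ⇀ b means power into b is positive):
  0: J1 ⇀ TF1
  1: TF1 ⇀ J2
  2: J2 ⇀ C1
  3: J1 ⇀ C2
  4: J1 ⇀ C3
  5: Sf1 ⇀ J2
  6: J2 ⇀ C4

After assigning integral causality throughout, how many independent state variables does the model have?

bond 5 |Sf1  (Sf1: flow source, stroke at near end)
bond 1 |J2  (1-jn J2 has f-setter on 5)
bond 2 |J2  (J2 flow already set via bond 5)
bond 6 |J2  (J2: bond 5 brought flow, rest push out)
bond 0 |TF1  (TF1 one-in-one-out from 1)
bond 3 |J1  (J1 flow already set via bond 0)
bond 4 |J1  (J1 flow already set via bond 0)

4  (C1, C2, C3, C4 all integral)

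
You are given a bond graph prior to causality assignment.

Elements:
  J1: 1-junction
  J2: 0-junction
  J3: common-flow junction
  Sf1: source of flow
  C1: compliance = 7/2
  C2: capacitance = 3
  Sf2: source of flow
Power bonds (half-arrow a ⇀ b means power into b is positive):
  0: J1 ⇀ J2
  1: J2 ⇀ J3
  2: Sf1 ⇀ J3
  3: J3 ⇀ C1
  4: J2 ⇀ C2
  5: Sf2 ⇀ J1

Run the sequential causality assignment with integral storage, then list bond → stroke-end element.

β0 |J1
β1 |J3
β2 |Sf1
β3 |J3
β4 |J2
β5 |Sf2

#2 →Sf1  (Sf1 fixes flow; stroke at Sf1)
#5 →Sf2  (source Sf2 imposes f)
#0 →J1  (1-jn J1 has f-setter on 5)
#1 →J3  (J3 flow already set via bond 2)
#3 →J3  (1-jn J3 has f-setter on 2)
#4 →J2  (J2: last free bond brings effort in)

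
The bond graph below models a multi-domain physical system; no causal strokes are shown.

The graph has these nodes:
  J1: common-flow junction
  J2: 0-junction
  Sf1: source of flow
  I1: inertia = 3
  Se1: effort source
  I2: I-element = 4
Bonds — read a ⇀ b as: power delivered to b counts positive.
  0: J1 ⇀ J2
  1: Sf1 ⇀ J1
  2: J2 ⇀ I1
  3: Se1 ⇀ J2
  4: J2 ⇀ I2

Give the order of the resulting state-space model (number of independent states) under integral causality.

bond 1 →Sf1  (source Sf1 imposes f)
bond 3 →J2  (Se1 fixes effort; stroke away)
bond 0 →J1  (J1: bond 1 brought flow, rest push out)
bond 2 →I1  (J2: bond 3 brought effort, rest push out)
bond 4 →I2  (common-e at J2 fixed by 3)

2  (I1, I2 all integral)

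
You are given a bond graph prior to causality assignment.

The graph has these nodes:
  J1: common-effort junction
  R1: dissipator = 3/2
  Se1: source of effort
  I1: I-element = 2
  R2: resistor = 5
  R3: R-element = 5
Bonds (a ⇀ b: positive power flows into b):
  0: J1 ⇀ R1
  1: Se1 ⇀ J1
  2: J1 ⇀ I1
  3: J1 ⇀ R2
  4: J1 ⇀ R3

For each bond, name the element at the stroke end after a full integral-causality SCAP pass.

β0 →R1
β1 →J1
β2 →I1
β3 →R2
β4 →R3

b1 stroke→J1  (Se1: effort source, stroke at far end)
b0 stroke→R1  (J1: bond 1 brought effort, rest push out)
b2 stroke→I1  (J1: bond 1 brought effort, rest push out)
b3 stroke→R2  (common-e at J1 fixed by 1)
b4 stroke→R3  (J1 effort already set via bond 1)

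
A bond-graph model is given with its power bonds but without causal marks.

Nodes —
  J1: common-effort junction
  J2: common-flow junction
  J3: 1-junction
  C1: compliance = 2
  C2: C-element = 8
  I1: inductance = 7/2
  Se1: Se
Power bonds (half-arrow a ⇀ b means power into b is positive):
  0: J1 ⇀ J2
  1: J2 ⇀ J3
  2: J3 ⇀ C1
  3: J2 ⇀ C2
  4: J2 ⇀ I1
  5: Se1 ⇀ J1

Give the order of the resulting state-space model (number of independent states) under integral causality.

b5 stroke→J1  (Se1: effort source, stroke at far end)
b0 stroke→J2  (J1 effort already set via bond 5)
b2 stroke→J3  (C1 integral (e out))
b1 stroke→J2  (J3 needs exactly one f-in)
b3 stroke→J2  (C2 outputs effort q/C2)
b4 stroke→I1  (only one flow-in slot at J2)

3  (C1, C2, I1 all integral)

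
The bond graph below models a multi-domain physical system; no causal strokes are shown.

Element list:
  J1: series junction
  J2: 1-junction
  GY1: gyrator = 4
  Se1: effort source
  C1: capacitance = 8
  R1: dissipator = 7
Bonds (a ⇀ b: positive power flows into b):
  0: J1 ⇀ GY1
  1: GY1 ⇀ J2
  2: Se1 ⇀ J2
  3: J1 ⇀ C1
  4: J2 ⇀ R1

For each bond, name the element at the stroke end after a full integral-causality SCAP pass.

#2 stroke at J2  (Se1: effort source, stroke at far end)
#3 stroke at J1  (C1 outputs effort q/C1)
#0 stroke at GY1  (only one flow-in slot at J1)
#1 stroke at GY1  (through GY1, causality inverts; strokes same side of GY1)
#4 stroke at J2  (J2 flow already set via bond 1)

b0 →GY1
b1 →GY1
b2 →J2
b3 →J1
b4 →J2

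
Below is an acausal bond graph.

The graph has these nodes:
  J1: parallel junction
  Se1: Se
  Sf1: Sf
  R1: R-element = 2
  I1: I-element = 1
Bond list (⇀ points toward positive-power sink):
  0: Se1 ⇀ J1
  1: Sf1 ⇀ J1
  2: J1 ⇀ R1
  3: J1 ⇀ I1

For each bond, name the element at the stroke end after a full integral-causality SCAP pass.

bond 0 →J1
bond 1 →Sf1
bond 2 →R1
bond 3 →I1

β0 →J1  (Se1 (Se) sets effort on bond)
β1 →Sf1  (Sf1 (Sf) sets flow on bond)
β2 →R1  (common-e at J1 fixed by 0)
β3 →I1  (common-e at J1 fixed by 0)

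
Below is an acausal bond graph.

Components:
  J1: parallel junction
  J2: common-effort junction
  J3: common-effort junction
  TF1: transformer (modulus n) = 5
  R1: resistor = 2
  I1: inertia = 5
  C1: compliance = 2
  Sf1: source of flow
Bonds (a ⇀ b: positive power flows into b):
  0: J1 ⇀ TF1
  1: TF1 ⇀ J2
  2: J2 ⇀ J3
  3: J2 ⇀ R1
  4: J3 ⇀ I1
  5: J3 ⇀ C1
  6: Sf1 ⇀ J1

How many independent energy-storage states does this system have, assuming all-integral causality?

b6 stroke→Sf1  (Sf1: flow source, stroke at near end)
b0 stroke→J1  (only one effort-in slot at J1)
b1 stroke→TF1  (through TF1, causality passes straight; one stroke at TF1)
b4 stroke→I1  (I1 outputs flow p/I1)
b5 stroke→J3  (C1: C, integral causality)
b2 stroke→J2  (J3: bond 5 brought effort, rest push out)
b3 stroke→R1  (J2: bond 2 brought effort, rest push out)

2  (C1, I1 all integral)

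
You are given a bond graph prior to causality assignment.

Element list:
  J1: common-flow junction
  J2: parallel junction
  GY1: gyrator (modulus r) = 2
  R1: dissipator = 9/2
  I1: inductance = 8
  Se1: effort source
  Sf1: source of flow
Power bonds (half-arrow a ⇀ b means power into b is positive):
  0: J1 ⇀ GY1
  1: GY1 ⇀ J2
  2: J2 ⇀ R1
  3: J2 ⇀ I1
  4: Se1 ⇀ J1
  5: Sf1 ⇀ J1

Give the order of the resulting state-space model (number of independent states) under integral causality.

β4 →J1  (Se1: effort source, stroke at far end)
β5 →Sf1  (Sf1 fixes flow; stroke at Sf1)
β0 →J1  (1-jn J1 has f-setter on 5)
β1 →J2  (GY GY1: same side as bond 0)
β2 →R1  (common-e at J2 fixed by 1)
β3 →I1  (0-jn J2 has e-setter on 1)

1  (I1 all integral)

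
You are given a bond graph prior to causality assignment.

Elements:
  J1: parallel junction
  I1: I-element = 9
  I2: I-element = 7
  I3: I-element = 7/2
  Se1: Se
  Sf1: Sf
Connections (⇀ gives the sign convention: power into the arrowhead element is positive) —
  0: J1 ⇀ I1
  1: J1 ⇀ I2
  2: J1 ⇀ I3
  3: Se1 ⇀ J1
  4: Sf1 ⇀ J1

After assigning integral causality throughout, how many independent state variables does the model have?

3  (I1, I2, I3 all integral)

bond 3 |J1  (Se1 (Se) sets effort on bond)
bond 4 |Sf1  (Sf1: flow source, stroke at near end)
bond 0 |I1  (J1 effort already set via bond 3)
bond 1 |I2  (common-e at J1 fixed by 3)
bond 2 |I3  (J1 effort already set via bond 3)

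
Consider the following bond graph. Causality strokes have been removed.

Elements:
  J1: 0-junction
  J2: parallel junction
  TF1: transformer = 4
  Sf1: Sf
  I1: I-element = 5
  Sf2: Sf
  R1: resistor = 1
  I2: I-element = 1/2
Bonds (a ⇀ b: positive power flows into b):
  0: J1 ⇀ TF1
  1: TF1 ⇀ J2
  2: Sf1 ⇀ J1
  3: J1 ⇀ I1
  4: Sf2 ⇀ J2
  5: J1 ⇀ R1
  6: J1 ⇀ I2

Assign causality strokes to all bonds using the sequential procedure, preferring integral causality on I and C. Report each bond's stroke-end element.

b0 →TF1
b1 →J2
b2 →Sf1
b3 →I1
b4 →Sf2
b5 →J1
b6 →I2

β2 |Sf1  (Sf1 (Sf) sets flow on bond)
β4 |Sf2  (Sf2 fixes flow; stroke at Sf2)
β1 |J2  (closing 0-jn rule on J2)
β0 |TF1  (TF1 one-in-one-out from 1)
β3 |I1  (prefer integral on I1)
β6 |I2  (I2 integral (f out))
β5 |J1  (J1 needs exactly one e-in)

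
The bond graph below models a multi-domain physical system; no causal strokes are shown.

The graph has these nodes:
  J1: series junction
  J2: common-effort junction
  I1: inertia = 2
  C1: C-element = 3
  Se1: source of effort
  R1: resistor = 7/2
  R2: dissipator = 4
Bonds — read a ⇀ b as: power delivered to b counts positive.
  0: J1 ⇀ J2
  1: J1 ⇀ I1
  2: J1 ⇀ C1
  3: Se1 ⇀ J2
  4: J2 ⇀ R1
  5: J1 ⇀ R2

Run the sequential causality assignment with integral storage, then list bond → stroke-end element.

b0 |J1
b1 |I1
b2 |J1
b3 |J2
b4 |R1
b5 |J1

β3 |J2  (Se1 fixes effort; stroke away)
β0 |J1  (0-jn J2 has e-setter on 3)
β4 |R1  (J2 effort already set via bond 3)
β1 |I1  (I1: I, integral causality)
β2 |J1  (J1 flow already set via bond 1)
β5 |J1  (common-f at J1 fixed by 1)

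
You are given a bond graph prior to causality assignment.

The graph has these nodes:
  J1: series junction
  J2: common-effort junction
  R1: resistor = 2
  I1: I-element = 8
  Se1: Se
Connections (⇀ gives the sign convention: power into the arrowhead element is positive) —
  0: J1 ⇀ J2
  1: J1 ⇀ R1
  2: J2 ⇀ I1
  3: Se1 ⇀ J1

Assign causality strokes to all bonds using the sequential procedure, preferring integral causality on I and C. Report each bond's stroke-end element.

b3 |J1  (Se1 (Se) sets effort on bond)
b2 |I1  (I1 integral (f out))
b0 |J2  (J2: last free bond brings effort in)
b1 |J1  (1-jn J1 has f-setter on 0)

bond 0 stroke at J2
bond 1 stroke at J1
bond 2 stroke at I1
bond 3 stroke at J1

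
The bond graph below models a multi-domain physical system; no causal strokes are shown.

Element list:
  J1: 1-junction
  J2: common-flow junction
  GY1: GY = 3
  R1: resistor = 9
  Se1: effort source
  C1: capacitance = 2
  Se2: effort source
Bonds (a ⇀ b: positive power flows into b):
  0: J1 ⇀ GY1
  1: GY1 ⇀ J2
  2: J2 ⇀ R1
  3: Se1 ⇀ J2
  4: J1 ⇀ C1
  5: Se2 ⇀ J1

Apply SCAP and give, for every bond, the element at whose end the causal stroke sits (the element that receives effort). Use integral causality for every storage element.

bond 0 →GY1
bond 1 →GY1
bond 2 →J2
bond 3 →J2
bond 4 →J1
bond 5 →J1

β3 |J2  (Se1 fixes effort; stroke away)
β5 |J1  (Se2 (Se) sets effort on bond)
β4 |J1  (prefer integral on C1)
β0 |GY1  (closing 1-jn rule on J1)
β1 |GY1  (through GY1, causality inverts; strokes same side of GY1)
β2 |J2  (common-f at J2 fixed by 1)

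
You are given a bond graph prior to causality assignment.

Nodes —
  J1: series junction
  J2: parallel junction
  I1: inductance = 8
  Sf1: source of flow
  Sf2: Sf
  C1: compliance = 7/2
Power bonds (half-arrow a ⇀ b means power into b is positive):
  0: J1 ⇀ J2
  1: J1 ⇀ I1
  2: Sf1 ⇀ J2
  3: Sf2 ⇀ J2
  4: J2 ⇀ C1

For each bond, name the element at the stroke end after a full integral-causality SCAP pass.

b2 →Sf1  (Sf1 (Sf) sets flow on bond)
b3 →Sf2  (Sf2 fixes flow; stroke at Sf2)
b1 →I1  (prefer integral on I1)
b0 →J1  (J1 flow already set via bond 1)
b4 →J2  (J2 needs exactly one e-in)

β0 →J1
β1 →I1
β2 →Sf1
β3 →Sf2
β4 →J2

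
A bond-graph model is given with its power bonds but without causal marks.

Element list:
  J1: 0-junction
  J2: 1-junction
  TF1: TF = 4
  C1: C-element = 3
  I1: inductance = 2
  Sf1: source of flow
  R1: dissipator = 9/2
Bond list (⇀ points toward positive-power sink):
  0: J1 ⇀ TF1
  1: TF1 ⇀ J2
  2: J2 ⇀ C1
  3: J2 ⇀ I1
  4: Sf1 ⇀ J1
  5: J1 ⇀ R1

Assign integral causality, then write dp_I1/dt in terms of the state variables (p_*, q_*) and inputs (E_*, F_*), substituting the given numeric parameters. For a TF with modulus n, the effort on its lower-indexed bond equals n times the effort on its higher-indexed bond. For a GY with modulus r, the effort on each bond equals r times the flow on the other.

bond 4 →Sf1  (Sf1: flow source, stroke at near end)
bond 2 →J2  (C1: C, integral causality)
bond 3 →I1  (I1 integral (f out))
bond 1 →J2  (J2: bond 3 brought flow, rest push out)
bond 0 →TF1  (TF TF1: opposite of bond 1)
bond 5 →J1  (J1 needs exactly one e-in)

dp_I1/dt = 9*F_Sf1/8 - 9*p_I1/64 - q_C1/3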